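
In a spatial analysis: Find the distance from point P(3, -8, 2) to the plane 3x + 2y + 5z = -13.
d = |3(3) + 2(-8) + 5(2) - (-13)| / √(3² + 2² + 5²) = 16/√38 = 2.596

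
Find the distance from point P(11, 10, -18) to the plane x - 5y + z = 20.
d = |1(11) + (-5)(10) + 1(-18) - (20)| / √(1² + (-5)² + 1²) = 77/√27 = 14.82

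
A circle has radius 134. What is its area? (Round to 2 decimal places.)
Area = pi * r²
Area = pi * 134²
Area = pi * 17956
Area = 56410.44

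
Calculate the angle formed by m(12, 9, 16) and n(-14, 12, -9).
m·n = -204, |m|² = 481, |n|² = 421
cos θ = -204/√202501 ≈ -0.4533
θ ≈ 117.0°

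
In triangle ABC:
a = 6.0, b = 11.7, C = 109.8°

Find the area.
Using A = ½ab·sin(C):
A = ½·6.0·11.7·sin(109.8°) = ½·70.2·0.940881 = 33.02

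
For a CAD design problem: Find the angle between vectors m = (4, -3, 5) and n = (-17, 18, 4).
m·n = -102, |m|² = 50, |n|² = 629
cos θ = -102/√31450 ≈ -0.5752
θ ≈ 125.1°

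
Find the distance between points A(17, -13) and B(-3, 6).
Using the distance formula: d = sqrt((x₂-x₁)² + (y₂-y₁)²)
dx = (-3) - 17 = -20
dy = 6 - (-13) = 19
d = sqrt((-20)² + 19²) = sqrt(400 + 361) = sqrt(761) = 27.59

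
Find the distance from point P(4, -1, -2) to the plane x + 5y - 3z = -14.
d = |1(4) + 5(-1) + (-3)(-2) - (-14)| / √(1² + 5² + (-3)²) = 19/√35 = 3.212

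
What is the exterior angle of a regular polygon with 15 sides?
Exterior angle of a regular n-gon = 360/n
Exterior angle = 360/15
Exterior angle = 24 degrees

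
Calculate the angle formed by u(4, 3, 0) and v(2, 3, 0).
u·v = 17, |u|² = 25, |v|² = 13
cos θ = 17/√325 ≈ 0.943
θ ≈ 19.44°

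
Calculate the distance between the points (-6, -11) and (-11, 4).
Using the distance formula: d = sqrt((x₂-x₁)² + (y₂-y₁)²)
dx = (-11) - (-6) = -5
dy = 4 - (-11) = 15
d = sqrt((-5)² + 15²) = sqrt(25 + 225) = sqrt(250) = 15.81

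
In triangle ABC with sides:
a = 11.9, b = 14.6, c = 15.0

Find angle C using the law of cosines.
cos(C) = (a² + b² - c²)/(2ab)
cos(C) = (11.9² + 14.6² - 15.0²)/(2·11.9·14.6) = 129.77/347.48 = 0.373460
C = arccos(0.373460) = 68.07°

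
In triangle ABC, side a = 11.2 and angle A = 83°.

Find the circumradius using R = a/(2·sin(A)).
R = a/(2·sin(A)) = 11.2/(2·sin(83°))
R = 11.2/(2·0.992546) = 11.2/1.985092 = 5.642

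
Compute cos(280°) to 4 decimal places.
cos(280 degrees) = 0.1736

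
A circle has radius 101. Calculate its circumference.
Circumference = 2 * pi * r
Circumference = 2 * pi * 101
Circumference = 634.60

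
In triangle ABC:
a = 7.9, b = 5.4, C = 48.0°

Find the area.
Using A = ½ab·sin(C):
A = ½·7.9·5.4·sin(48.0°) = ½·42.66·0.743145 = 15.85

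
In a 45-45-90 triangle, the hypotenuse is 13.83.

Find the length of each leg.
In a 45-45-90 triangle, hypotenuse = leg·√2  →  leg = hypotenuse/√2
leg = 13.83/√2 = 9.779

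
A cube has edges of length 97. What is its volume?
Volume = s³
Volume = 97³
Volume = 912673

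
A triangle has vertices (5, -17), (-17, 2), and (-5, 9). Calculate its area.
Using the coordinate formula: Area = (1/2)|x₁(y₂-y₃) + x₂(y₃-y₁) + x₃(y₁-y₂)|
Area = (1/2)|5(2-9) + (-17)(9-(-17)) + (-5)((-17)-2)|
Area = (1/2)|5*(-7) + (-17)*26 + (-5)*(-19)|
Area = (1/2)|(-35) + (-442) + 95|
Area = (1/2)*382 = 191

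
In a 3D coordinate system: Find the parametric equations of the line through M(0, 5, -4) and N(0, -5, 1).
Direction vector d = N - M = (0, -10, 5)
x = 0, y = 5 - 10t, z = -4 + 5t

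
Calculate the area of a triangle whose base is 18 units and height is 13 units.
Area = (1/2) * base * height
Area = (1/2) * 18 * 13
Area = 117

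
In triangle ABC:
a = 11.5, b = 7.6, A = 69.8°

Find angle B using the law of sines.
sin(B)/b = sin(A)/a
sin(B) = b·sin(A)/a = 7.6·sin(69.8°)/11.5 = 0.620221
B = arcsin(0.620221) = 38.33°  (b ≤ a, so B ≤ A and the acute solution is unique)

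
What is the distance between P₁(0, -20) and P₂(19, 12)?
Using the distance formula: d = sqrt((x₂-x₁)² + (y₂-y₁)²)
dx = 19 - 0 = 19
dy = 12 - (-20) = 32
d = sqrt(19² + 32²) = sqrt(361 + 1024) = sqrt(1385) = 37.22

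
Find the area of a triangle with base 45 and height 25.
Area = (1/2) * base * height
Area = (1/2) * 45 * 25
Area = 562.50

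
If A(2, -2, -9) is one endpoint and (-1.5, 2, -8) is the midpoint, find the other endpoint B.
B = (2×(-1.5) - 2, 2×2 - (-2), 2×(-8) - (-9)) = (-5, 6, -7)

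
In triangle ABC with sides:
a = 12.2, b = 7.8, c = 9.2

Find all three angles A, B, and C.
By the law of cosines:
cos(A) = (b² + c² - a²)/(2bc) = -0.023411  →  A = 91.34°
cos(B) = (a² + c² - b²)/(2ac) = 0.769066  →  B = 39.73°
cos(C) = (a² + b² - c²)/(2ab) = 0.656999  →  C = 48.93°
Check: A + B + C = 180.0° ✓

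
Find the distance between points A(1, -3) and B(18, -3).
Using the distance formula: d = sqrt((x₂-x₁)² + (y₂-y₁)²)
dx = 18 - 1 = 17
dy = (-3) - (-3) = 0
d = sqrt(17² + 0²) = sqrt(289 + 0) = sqrt(289) = 17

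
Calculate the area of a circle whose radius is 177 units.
Area = pi * r²
Area = pi * 177²
Area = pi * 31329
Area = 98422.96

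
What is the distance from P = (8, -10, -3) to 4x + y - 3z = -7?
d = |4(8) + 1(-10) + (-3)(-3) - (-7)| / √(4² + 1² + (-3)²) = 38/√26 = 7.452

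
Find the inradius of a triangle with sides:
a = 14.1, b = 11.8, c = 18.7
s = (a+b+c)/2 = (14.1+11.8+18.7)/2 = 22.3
Area = √(s(s-a)(s-b)(s-c)) = √(22.3·8.2·10.5·3.6) = 83.1391
r = Area/s = 83.1391/22.3 = 3.728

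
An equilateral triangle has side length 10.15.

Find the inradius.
For an equilateral triangle, r = s/(2√3) where s is the side.
r = 10.15/(2√3) = 10.15/3.464102 = 2.93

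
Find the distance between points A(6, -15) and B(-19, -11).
Using the distance formula: d = sqrt((x₂-x₁)² + (y₂-y₁)²)
dx = (-19) - 6 = -25
dy = (-11) - (-15) = 4
d = sqrt((-25)² + 4²) = sqrt(625 + 16) = sqrt(641) = 25.32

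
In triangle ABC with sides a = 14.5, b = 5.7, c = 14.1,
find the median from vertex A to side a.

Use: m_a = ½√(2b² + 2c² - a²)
m_a = ½√(2·5.7² + 2·14.1² - 14.5²)
m_a = ½√(64.98 + 397.62 - 210.25) = ½√252.35 = 7.943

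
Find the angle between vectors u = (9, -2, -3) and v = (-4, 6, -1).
u·v = -45, |u|² = 94, |v|² = 53
cos θ = -45/√4982 ≈ -0.6375
θ ≈ 129.6°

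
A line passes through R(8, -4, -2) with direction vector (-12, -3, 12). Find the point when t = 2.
P(2) = (8 + (-12)(2), -4 + (-3)(2), -2 + 12(2)) = (-16, -10, 22)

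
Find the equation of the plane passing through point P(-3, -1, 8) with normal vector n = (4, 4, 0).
d = n·P = (4)(-3) + (4)(-1) + (0)(8) = -16
Plane: 4x + 4y = -16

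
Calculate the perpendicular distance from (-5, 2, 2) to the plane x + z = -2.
d = |1(-5) + 0(2) + 1(2) - (-2)| / √(1² + 0² + 1²) = 1/√2 = 0.7071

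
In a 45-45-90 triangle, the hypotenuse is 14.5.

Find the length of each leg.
In a 45-45-90 triangle, hypotenuse = leg·√2  →  leg = hypotenuse/√2
leg = 14.5/√2 = 10.25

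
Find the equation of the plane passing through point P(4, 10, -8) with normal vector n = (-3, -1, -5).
d = n·P = (-3)(4) + (-1)(10) + (-5)(-8) = 18
Plane: -3x - y - 5z = 18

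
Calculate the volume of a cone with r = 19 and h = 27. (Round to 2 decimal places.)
Volume = (1/3) * pi * r² * h
Volume = (1/3) * pi * 19² * 27
Volume = (1/3) * pi * 361 * 27
Volume = (1/3) * pi * 9747
Volume = 10207.03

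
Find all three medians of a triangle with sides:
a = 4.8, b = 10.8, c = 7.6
Using m_x = ½√(2y² + 2z² - x²):
m_a = ½√(2·10.8² + 2·7.6² - 4.8²) = ½√325.76 = 9.024
m_b = ½√(2·4.8² + 2·7.6² - 10.8²) = ½√44.96 = 3.353
m_c = ½√(2·4.8² + 2·10.8² - 7.6²) = ½√221.6 = 7.443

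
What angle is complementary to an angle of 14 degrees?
Complementary angles sum to 90 degrees.
Other angle = 90 - 14
Other angle = 76 degrees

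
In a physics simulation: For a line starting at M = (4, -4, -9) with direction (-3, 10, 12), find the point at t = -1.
P(-1) = (4 + (-3)(-1), -4 + 10(-1), -9 + 12(-1)) = (7, -14, -21)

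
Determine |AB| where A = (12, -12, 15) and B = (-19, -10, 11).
d = √[(-31)² + (2)² + (-4)²] = √981 = 31.32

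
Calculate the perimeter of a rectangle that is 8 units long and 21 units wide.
Perimeter = 2 * (length + width)
Perimeter = 2 * (8 + 21)
Perimeter = 2 * 29
Perimeter = 58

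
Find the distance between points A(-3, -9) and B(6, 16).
Using the distance formula: d = sqrt((x₂-x₁)² + (y₂-y₁)²)
dx = 6 - (-3) = 9
dy = 16 - (-9) = 25
d = sqrt(9² + 25²) = sqrt(81 + 625) = sqrt(706) = 26.57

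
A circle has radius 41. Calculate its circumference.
Circumference = 2 * pi * r
Circumference = 2 * pi * 41
Circumference = 257.61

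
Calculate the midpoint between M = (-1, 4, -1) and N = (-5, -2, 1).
Midpoint = ((-1-5)/2, (4-2)/2, (-1+1)/2) = (-3, 1, 0)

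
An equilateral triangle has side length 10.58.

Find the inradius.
For an equilateral triangle, r = s/(2√3) where s is the side.
r = 10.58/(2√3) = 10.58/3.464102 = 3.054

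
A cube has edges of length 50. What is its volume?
Volume = s³
Volume = 50³
Volume = 125000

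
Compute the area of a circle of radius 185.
Area = pi * r²
Area = pi * 185²
Area = pi * 34225
Area = 107521.01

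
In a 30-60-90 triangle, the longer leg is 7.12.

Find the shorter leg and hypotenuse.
In a 30-60-90 triangle, sides are in ratio 1 : √3 : 2.
Long leg = short leg·√3  →  short leg = 7.12/√3 = 4.111
Hypotenuse = 2·(short leg) = 2·7.12/√3 = 8.221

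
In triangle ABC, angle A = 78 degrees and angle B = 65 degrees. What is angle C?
Sum of angles in a triangle = 180 degrees
Third angle = 180 - 78 - 65
Third angle = 37 degrees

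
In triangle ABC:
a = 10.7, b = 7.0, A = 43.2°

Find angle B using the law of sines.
sin(B)/b = sin(A)/a
sin(B) = b·sin(A)/a = 7.0·sin(43.2°)/10.7 = 0.447835
B = arcsin(0.447835) = 26.6°  (b ≤ a, so B ≤ A and the acute solution is unique)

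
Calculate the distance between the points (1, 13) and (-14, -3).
Using the distance formula: d = sqrt((x₂-x₁)² + (y₂-y₁)²)
dx = (-14) - 1 = -15
dy = (-3) - 13 = -16
d = sqrt((-15)² + (-16)²) = sqrt(225 + 256) = sqrt(481) = 21.93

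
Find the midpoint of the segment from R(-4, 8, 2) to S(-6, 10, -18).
Midpoint = ((-4-6)/2, (8+10)/2, (2-18)/2) = (-5, 9, -8)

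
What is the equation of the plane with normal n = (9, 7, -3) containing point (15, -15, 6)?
d = n·P = (9)(15) + (7)(-15) + (-3)(6) = 12
Plane: 9x + 7y - 3z = 12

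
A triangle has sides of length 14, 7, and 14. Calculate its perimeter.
Perimeter = sum of all sides
Perimeter = 14 + 7 + 14
Perimeter = 35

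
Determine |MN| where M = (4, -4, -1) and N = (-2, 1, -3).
d = √[(-6)² + (5)² + (-2)²] = √65 = 8.062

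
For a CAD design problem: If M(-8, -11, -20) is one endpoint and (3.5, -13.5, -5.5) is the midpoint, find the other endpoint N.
N = (2×3.5 - (-8), 2×(-13.5) - (-11), 2×(-5.5) - (-20)) = (15, -16, 9)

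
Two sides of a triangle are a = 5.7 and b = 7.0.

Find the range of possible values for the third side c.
By the triangle inequality: |a - b| < c < a + b
|5.7 - 7.0| < c < 5.7 + 7.0
1.3 < c < 12.7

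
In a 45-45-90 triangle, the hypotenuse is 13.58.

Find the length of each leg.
In a 45-45-90 triangle, hypotenuse = leg·√2  →  leg = hypotenuse/√2
leg = 13.58/√2 = 9.603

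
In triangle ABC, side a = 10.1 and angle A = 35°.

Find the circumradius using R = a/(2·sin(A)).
R = a/(2·sin(A)) = 10.1/(2·sin(35°))
R = 10.1/(2·0.573576) = 10.1/1.147153 = 8.804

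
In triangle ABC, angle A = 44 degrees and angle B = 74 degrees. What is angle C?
Sum of angles in a triangle = 180 degrees
Third angle = 180 - 44 - 74
Third angle = 62 degrees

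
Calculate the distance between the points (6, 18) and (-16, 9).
Using the distance formula: d = sqrt((x₂-x₁)² + (y₂-y₁)²)
dx = (-16) - 6 = -22
dy = 9 - 18 = -9
d = sqrt((-22)² + (-9)²) = sqrt(484 + 81) = sqrt(565) = 23.77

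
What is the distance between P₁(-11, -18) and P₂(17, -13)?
Using the distance formula: d = sqrt((x₂-x₁)² + (y₂-y₁)²)
dx = 17 - (-11) = 28
dy = (-13) - (-18) = 5
d = sqrt(28² + 5²) = sqrt(784 + 25) = sqrt(809) = 28.44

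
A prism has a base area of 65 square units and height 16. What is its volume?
Volume = base area * height
Volume = 65 * 16
Volume = 1040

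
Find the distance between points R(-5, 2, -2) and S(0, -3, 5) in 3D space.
d = √[(5)² + (-5)² + (7)²] = √99 = 9.95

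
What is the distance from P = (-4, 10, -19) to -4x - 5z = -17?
d = |(-4)(-4) + 0(10) + (-5)(-19) - (-17)| / √((-4)² + 0² + (-5)²) = 128/√41 = 19.99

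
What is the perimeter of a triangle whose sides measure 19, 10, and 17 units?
Perimeter = sum of all sides
Perimeter = 19 + 10 + 17
Perimeter = 46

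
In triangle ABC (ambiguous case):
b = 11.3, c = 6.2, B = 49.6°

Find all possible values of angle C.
sin(C)/c = sin(B)/b  →  sin(C) = c·sin(B)/b = 6.2·sin(49.6°)/11.3 = 0.417835
C₁ = arcsin(0.417835) = 24.7°,  C₂ = 180° - C₁ = 155.3°
Check C₂: A = 180° - 49.6° - 155.3° = -24.9° ≤ 0, rejected
C = 24.7° (one solution)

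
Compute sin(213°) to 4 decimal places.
sin(213 degrees) = -0.5446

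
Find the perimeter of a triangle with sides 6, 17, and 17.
Perimeter = sum of all sides
Perimeter = 6 + 17 + 17
Perimeter = 40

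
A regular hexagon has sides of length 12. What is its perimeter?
Perimeter = number of sides * side length
Perimeter = 6 * 12
Perimeter = 72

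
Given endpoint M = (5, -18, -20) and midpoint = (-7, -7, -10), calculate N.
N = (2×(-7) - 5, 2×(-7) - (-18), 2×(-10) - (-20)) = (-19, 4, 0)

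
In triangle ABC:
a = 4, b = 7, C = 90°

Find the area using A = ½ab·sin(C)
A = ½·4·7·sin(90°) = ½·28·1.000000 = 14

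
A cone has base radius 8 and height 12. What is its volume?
Volume = (1/3) * pi * r² * h
Volume = (1/3) * pi * 8² * 12
Volume = (1/3) * pi * 64 * 12
Volume = (1/3) * pi * 768
Volume = 804.25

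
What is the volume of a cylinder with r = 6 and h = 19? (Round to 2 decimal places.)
Volume = pi * r² * h
Volume = pi * 6² * 19
Volume = pi * 36 * 19
Volume = pi * 684
Volume = 2148.85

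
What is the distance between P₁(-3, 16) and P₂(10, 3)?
Using the distance formula: d = sqrt((x₂-x₁)² + (y₂-y₁)²)
dx = 10 - (-3) = 13
dy = 3 - 16 = -13
d = sqrt(13² + (-13)²) = sqrt(169 + 169) = sqrt(338) = 18.38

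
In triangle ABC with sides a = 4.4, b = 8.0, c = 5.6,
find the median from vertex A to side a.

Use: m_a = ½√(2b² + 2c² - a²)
m_a = ½√(2·8.0² + 2·5.6² - 4.4²)
m_a = ½√(128 + 62.72 - 19.36) = ½√171.36 = 6.545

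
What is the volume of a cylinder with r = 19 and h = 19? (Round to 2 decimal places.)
Volume = pi * r² * h
Volume = pi * 19² * 19
Volume = pi * 361 * 19
Volume = pi * 6859
Volume = 21548.18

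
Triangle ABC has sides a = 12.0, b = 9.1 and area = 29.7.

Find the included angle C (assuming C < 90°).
Area = ½ab·sin(C)  →  sin(C) = 2·Area/(ab)
sin(C) = 2·29.7/(12.0·9.1) = 0.543956
C = arcsin(0.543956) = 32.95°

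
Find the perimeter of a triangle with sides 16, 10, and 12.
Perimeter = sum of all sides
Perimeter = 16 + 10 + 12
Perimeter = 38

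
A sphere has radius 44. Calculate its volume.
Volume = (4/3) * pi * r³
Volume = (4/3) * pi * 44³
Volume = (4/3) * pi * 85184
Volume = 356817.90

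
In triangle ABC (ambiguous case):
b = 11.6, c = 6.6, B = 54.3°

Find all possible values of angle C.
sin(C)/c = sin(B)/b  →  sin(C) = c·sin(B)/b = 6.6·sin(54.3°)/11.6 = 0.462048
C₁ = arcsin(0.462048) = 27.52°,  C₂ = 180° - C₁ = 152.48°
Check C₂: A = 180° - 54.3° - 152.48° = -26.78° ≤ 0, rejected
C = 27.52° (one solution)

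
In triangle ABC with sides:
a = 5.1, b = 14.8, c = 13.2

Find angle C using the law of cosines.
cos(C) = (a² + b² - c²)/(2ab)
cos(C) = (5.1² + 14.8² - 13.2²)/(2·5.1·14.8) = 70.81/150.96 = 0.469065
C = arccos(0.469065) = 62.03°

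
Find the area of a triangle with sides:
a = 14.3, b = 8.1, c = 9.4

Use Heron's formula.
s = (a+b+c)/2 = (14.3+8.1+9.4)/2 = 15.9
A = √(s(s-a)(s-b)(s-c)) = √(15.9·1.6·7.8·6.5)
A = √1289.81 = 35.91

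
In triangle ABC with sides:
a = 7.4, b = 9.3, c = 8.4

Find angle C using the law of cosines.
cos(C) = (a² + b² - c²)/(2ab)
cos(C) = (7.4² + 9.3² - 8.4²)/(2·7.4·9.3) = 70.69/137.64 = 0.513586
C = arccos(0.513586) = 59.1°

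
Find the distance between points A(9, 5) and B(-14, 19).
Using the distance formula: d = sqrt((x₂-x₁)² + (y₂-y₁)²)
dx = (-14) - 9 = -23
dy = 19 - 5 = 14
d = sqrt((-23)² + 14²) = sqrt(529 + 196) = sqrt(725) = 26.93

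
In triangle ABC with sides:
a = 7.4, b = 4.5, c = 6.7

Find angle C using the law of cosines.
cos(C) = (a² + b² - c²)/(2ab)
cos(C) = (7.4² + 4.5² - 6.7²)/(2·7.4·4.5) = 30.12/66.6 = 0.452252
C = arccos(0.452252) = 63.11°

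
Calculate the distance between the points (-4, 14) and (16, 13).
Using the distance formula: d = sqrt((x₂-x₁)² + (y₂-y₁)²)
dx = 16 - (-4) = 20
dy = 13 - 14 = -1
d = sqrt(20² + (-1)²) = sqrt(400 + 1) = sqrt(401) = 20.02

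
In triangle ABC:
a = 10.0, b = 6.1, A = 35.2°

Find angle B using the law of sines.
sin(B)/b = sin(A)/a
sin(B) = b·sin(A)/a = 6.1·sin(35.2°)/10.0 = 0.351624
B = arcsin(0.351624) = 20.59°  (b ≤ a, so B ≤ A and the acute solution is unique)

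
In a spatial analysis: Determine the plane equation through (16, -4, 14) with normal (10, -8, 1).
d = n·P = (10)(16) + (-8)(-4) + (1)(14) = 206
Plane: 10x - 8y + z = 206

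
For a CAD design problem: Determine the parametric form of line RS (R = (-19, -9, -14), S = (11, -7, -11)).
Direction vector d = S - R = (30, 2, 3)
x = -19 + 30t, y = -9 + 2t, z = -14 + 3t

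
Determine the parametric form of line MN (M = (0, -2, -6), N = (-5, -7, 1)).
Direction vector d = N - M = (-5, -5, 7)
x = 0 - 5t, y = -2 - 5t, z = -6 + 7t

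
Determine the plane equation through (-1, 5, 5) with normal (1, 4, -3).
d = n·P = (1)(-1) + (4)(5) + (-3)(5) = 4
Plane: x + 4y - 3z = 4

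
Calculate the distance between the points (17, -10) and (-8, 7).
Using the distance formula: d = sqrt((x₂-x₁)² + (y₂-y₁)²)
dx = (-8) - 17 = -25
dy = 7 - (-10) = 17
d = sqrt((-25)² + 17²) = sqrt(625 + 289) = sqrt(914) = 30.23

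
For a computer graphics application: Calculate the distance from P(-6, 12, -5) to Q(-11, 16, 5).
d = √[(-5)² + (4)² + (10)²] = √141 = 11.87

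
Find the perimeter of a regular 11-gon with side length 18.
Perimeter = number of sides * side length
Perimeter = 11 * 18
Perimeter = 198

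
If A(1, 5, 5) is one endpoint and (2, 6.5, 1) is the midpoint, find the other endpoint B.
B = (2×2 - 1, 2×6.5 - 5, 2×1 - 5) = (3, 8, -3)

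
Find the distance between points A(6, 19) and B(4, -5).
Using the distance formula: d = sqrt((x₂-x₁)² + (y₂-y₁)²)
dx = 4 - 6 = -2
dy = (-5) - 19 = -24
d = sqrt((-2)² + (-24)²) = sqrt(4 + 576) = sqrt(580) = 24.08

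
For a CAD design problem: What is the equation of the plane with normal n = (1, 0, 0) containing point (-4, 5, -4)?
d = n·P = (1)(-4) + (0)(5) + (0)(-4) = -4
Plane: x = -4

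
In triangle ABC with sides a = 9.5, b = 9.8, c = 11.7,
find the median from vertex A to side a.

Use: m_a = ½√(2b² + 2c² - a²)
m_a = ½√(2·9.8² + 2·11.7² - 9.5²)
m_a = ½√(192.08 + 273.78 - 90.25) = ½√375.61 = 9.69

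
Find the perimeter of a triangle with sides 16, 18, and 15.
Perimeter = sum of all sides
Perimeter = 16 + 18 + 15
Perimeter = 49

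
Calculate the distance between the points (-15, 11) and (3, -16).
Using the distance formula: d = sqrt((x₂-x₁)² + (y₂-y₁)²)
dx = 3 - (-15) = 18
dy = (-16) - 11 = -27
d = sqrt(18² + (-27)²) = sqrt(324 + 729) = sqrt(1053) = 32.45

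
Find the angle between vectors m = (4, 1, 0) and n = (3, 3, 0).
m·n = 15, |m|² = 17, |n|² = 18
cos θ = 15/√306 ≈ 0.8575
θ ≈ 30.96°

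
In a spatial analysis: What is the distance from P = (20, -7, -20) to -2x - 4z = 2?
d = |(-2)(20) + 0(-7) + (-4)(-20) - (2)| / √((-2)² + 0² + (-4)²) = 38/√20 = 8.497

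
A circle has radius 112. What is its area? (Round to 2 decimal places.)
Area = pi * r²
Area = pi * 112²
Area = pi * 12544
Area = 39408.14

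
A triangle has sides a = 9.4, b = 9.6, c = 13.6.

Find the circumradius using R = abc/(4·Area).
s = (a+b+c)/2 = 16.3
Area = √(s(s-a)(s-b)(s-c)) = √(16.3·6.9·6.7·2.7) = 45.1063
R = abc/(4·Area) = (9.4·9.6·13.6)/(4·45.1063) = 1227.264/180.4252 = 6.802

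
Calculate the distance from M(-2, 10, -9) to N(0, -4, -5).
d = √[(2)² + (-14)² + (4)²] = √216 = 14.7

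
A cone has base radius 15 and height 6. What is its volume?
Volume = (1/3) * pi * r² * h
Volume = (1/3) * pi * 15² * 6
Volume = (1/3) * pi * 225 * 6
Volume = (1/3) * pi * 1350
Volume = 1413.72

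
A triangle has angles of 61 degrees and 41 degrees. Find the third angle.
Sum of angles in a triangle = 180 degrees
Third angle = 180 - 61 - 41
Third angle = 78 degrees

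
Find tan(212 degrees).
tan(212 degrees) = 0.6249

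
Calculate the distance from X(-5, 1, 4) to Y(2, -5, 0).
d = √[(7)² + (-6)² + (-4)²] = √101 = 10.05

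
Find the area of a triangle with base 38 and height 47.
Area = (1/2) * base * height
Area = (1/2) * 38 * 47
Area = 893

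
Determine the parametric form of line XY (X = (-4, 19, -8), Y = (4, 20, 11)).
Direction vector d = Y - X = (8, 1, 19)
x = -4 + 8t, y = 19 + t, z = -8 + 19t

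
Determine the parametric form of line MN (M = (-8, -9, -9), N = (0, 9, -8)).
Direction vector d = N - M = (8, 18, 1)
x = -8 + 8t, y = -9 + 18t, z = -9 + t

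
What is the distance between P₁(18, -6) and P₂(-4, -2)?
Using the distance formula: d = sqrt((x₂-x₁)² + (y₂-y₁)²)
dx = (-4) - 18 = -22
dy = (-2) - (-6) = 4
d = sqrt((-22)² + 4²) = sqrt(484 + 16) = sqrt(500) = 22.36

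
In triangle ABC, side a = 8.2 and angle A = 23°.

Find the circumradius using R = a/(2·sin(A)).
R = a/(2·sin(A)) = 8.2/(2·sin(23°))
R = 8.2/(2·0.390731) = 8.2/0.781462 = 10.49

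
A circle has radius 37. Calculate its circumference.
Circumference = 2 * pi * r
Circumference = 2 * pi * 37
Circumference = 232.48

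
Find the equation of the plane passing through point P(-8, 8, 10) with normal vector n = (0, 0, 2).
d = n·P = (0)(-8) + (0)(8) + (2)(10) = 20
Plane: 2z = 20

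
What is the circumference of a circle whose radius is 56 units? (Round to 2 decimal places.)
Circumference = 2 * pi * r
Circumference = 2 * pi * 56
Circumference = 351.86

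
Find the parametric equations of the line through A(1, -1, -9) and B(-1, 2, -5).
Direction vector d = B - A = (-2, 3, 4)
x = 1 - 2t, y = -1 + 3t, z = -9 + 4t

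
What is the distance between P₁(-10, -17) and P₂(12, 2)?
Using the distance formula: d = sqrt((x₂-x₁)² + (y₂-y₁)²)
dx = 12 - (-10) = 22
dy = 2 - (-17) = 19
d = sqrt(22² + 19²) = sqrt(484 + 361) = sqrt(845) = 29.07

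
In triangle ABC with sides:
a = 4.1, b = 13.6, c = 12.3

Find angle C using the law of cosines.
cos(C) = (a² + b² - c²)/(2ab)
cos(C) = (4.1² + 13.6² - 12.3²)/(2·4.1·13.6) = 50.48/111.52 = 0.452654
C = arccos(0.452654) = 63.09°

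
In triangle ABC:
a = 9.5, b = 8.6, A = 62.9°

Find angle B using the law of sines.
sin(B)/b = sin(A)/a
sin(B) = b·sin(A)/a = 8.6·sin(62.9°)/9.5 = 0.805877
B = arcsin(0.805877) = 53.7°  (b ≤ a, so B ≤ A and the acute solution is unique)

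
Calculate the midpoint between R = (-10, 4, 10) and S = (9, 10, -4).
Midpoint = ((-10+9)/2, (4+10)/2, (10-4)/2) = (-0.5, 7, 3)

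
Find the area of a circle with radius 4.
Area = pi * r²
Area = pi * 4²
Area = pi * 16
Area = 50.27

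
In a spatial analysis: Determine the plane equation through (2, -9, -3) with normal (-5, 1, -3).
d = n·P = (-5)(2) + (1)(-9) + (-3)(-3) = -10
Plane: -5x + y - 3z = -10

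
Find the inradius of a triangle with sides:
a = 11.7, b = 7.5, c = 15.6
s = (a+b+c)/2 = (11.7+7.5+15.6)/2 = 17.4
Area = √(s(s-a)(s-b)(s-c)) = √(17.4·5.7·9.9·1.8) = 42.0403
r = Area/s = 42.0403/17.4 = 2.416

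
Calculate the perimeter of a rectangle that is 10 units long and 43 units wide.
Perimeter = 2 * (length + width)
Perimeter = 2 * (10 + 43)
Perimeter = 2 * 53
Perimeter = 106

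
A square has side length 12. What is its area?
Area = s²
Area = 12²
Area = 144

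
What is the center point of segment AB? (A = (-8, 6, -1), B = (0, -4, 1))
Midpoint = ((-8+0)/2, (6-4)/2, (-1+1)/2) = (-4, 1, 0)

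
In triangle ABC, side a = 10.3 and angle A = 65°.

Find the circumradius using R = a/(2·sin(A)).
R = a/(2·sin(A)) = 10.3/(2·sin(65°))
R = 10.3/(2·0.906308) = 10.3/1.812616 = 5.682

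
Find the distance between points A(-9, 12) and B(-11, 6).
Using the distance formula: d = sqrt((x₂-x₁)² + (y₂-y₁)²)
dx = (-11) - (-9) = -2
dy = 6 - 12 = -6
d = sqrt((-2)² + (-6)²) = sqrt(4 + 36) = sqrt(40) = 6.32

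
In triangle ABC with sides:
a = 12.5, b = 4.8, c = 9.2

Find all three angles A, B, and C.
By the law of cosines:
cos(A) = (b² + c² - a²)/(2bc) = -0.549932  →  A = 123.4°
cos(B) = (a² + c² - b²)/(2ac) = 0.947174  →  B = 18.71°
cos(C) = (a² + b² - c²)/(2ab) = 0.788750  →  C = 37.93°
Check: A + B + C = 180.0° ✓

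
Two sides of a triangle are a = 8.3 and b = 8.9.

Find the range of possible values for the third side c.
By the triangle inequality: |a - b| < c < a + b
|8.3 - 8.9| < c < 8.3 + 8.9
0.6 < c < 17.2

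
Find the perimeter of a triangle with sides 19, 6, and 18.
Perimeter = sum of all sides
Perimeter = 19 + 6 + 18
Perimeter = 43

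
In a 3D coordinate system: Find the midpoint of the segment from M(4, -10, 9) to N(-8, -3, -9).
Midpoint = ((4-8)/2, (-10-3)/2, (9-9)/2) = (-2, -6.5, 0)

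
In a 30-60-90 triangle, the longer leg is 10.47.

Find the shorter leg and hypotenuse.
In a 30-60-90 triangle, sides are in ratio 1 : √3 : 2.
Long leg = short leg·√3  →  short leg = 10.47/√3 = 6.045
Hypotenuse = 2·(short leg) = 2·10.47/√3 = 12.09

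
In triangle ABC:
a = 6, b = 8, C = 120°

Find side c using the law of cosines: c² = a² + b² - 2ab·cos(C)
c² = 6² + 8² - 2·6·8·cos(120°)
c² = 36 + 64 - 96·-0.5000 = 148
c = √148 = 12.17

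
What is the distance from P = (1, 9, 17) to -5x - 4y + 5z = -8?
d = |(-5)(1) + (-4)(9) + 5(17) - (-8)| / √((-5)² + (-4)² + 5²) = 52/√66 = 6.401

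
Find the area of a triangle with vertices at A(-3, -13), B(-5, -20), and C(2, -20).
Using the coordinate formula: Area = (1/2)|x₁(y₂-y₃) + x₂(y₃-y₁) + x₃(y₁-y₂)|
Area = (1/2)|(-3)((-20)-(-20)) + (-5)((-20)-(-13)) + 2((-13)-(-20))|
Area = (1/2)|(-3)*0 + (-5)*(-7) + 2*7|
Area = (1/2)|0 + 35 + 14|
Area = (1/2)*49 = 24.50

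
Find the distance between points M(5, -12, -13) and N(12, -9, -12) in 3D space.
d = √[(7)² + (3)² + (1)²] = √59 = 7.681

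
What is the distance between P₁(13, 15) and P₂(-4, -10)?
Using the distance formula: d = sqrt((x₂-x₁)² + (y₂-y₁)²)
dx = (-4) - 13 = -17
dy = (-10) - 15 = -25
d = sqrt((-17)² + (-25)²) = sqrt(289 + 625) = sqrt(914) = 30.23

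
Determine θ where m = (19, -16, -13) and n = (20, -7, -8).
m·n = 596, |m|² = 786, |n|² = 513
cos θ = 596/√403218 ≈ 0.9386
θ ≈ 20.18°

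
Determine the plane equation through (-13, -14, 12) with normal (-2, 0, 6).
d = n·P = (-2)(-13) + (0)(-14) + (6)(12) = 98
Plane: -2x + 6z = 98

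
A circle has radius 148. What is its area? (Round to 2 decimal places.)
Area = pi * r²
Area = pi * 148²
Area = pi * 21904
Area = 68813.45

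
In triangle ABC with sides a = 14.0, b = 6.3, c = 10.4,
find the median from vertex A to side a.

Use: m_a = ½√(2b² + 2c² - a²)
m_a = ½√(2·6.3² + 2·10.4² - 14.0²)
m_a = ½√(79.38 + 216.32 - 196) = ½√99.7 = 4.992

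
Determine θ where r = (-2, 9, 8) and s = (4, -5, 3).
r·s = -29, |r|² = 149, |s|² = 50
cos θ = -29/√7450 ≈ -0.336
θ ≈ 109.6°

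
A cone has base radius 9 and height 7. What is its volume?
Volume = (1/3) * pi * r² * h
Volume = (1/3) * pi * 9² * 7
Volume = (1/3) * pi * 81 * 7
Volume = (1/3) * pi * 567
Volume = 593.76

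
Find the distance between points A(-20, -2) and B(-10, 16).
Using the distance formula: d = sqrt((x₂-x₁)² + (y₂-y₁)²)
dx = (-10) - (-20) = 10
dy = 16 - (-2) = 18
d = sqrt(10² + 18²) = sqrt(100 + 324) = sqrt(424) = 20.59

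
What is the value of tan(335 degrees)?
tan(335 degrees) = -0.4663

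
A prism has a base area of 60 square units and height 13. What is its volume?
Volume = base area * height
Volume = 60 * 13
Volume = 780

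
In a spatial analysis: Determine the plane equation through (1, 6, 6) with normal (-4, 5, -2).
d = n·P = (-4)(1) + (5)(6) + (-2)(6) = 14
Plane: -4x + 5y - 2z = 14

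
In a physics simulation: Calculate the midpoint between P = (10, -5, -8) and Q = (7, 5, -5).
Midpoint = ((10+7)/2, (-5+5)/2, (-8-5)/2) = (8.5, 0, -6.5)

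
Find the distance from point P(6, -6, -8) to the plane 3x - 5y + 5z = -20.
d = |3(6) + (-5)(-6) + 5(-8) - (-20)| / √(3² + (-5)² + 5²) = 28/√59 = 3.645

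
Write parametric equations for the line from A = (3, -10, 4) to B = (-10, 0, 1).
Direction vector d = B - A = (-13, 10, -3)
x = 3 - 13t, y = -10 + 10t, z = 4 - 3t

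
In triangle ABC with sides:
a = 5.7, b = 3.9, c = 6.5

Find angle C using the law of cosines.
cos(C) = (a² + b² - c²)/(2ab)
cos(C) = (5.7² + 3.9² - 6.5²)/(2·5.7·3.9) = 5.45/44.46 = 0.122582
C = arccos(0.122582) = 82.96°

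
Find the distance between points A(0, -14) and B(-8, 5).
Using the distance formula: d = sqrt((x₂-x₁)² + (y₂-y₁)²)
dx = (-8) - 0 = -8
dy = 5 - (-14) = 19
d = sqrt((-8)² + 19²) = sqrt(64 + 361) = sqrt(425) = 20.62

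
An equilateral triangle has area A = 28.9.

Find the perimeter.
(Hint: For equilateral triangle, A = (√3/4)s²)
A = (√3/4)s²  →  s² = 4A/√3 = 4·28.9/√3 = 66.7417
s = 8.16956
Perimeter = 3s = 24.51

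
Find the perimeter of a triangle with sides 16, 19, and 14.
Perimeter = sum of all sides
Perimeter = 16 + 19 + 14
Perimeter = 49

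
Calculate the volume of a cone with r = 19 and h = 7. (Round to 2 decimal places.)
Volume = (1/3) * pi * r² * h
Volume = (1/3) * pi * 19² * 7
Volume = (1/3) * pi * 361 * 7
Volume = (1/3) * pi * 2527
Volume = 2646.27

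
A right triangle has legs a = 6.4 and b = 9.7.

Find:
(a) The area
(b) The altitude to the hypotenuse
(a) Area = ½ab = ½·6.4·9.7 = 31.04
(b) Hypotenuse c = √(6.4² + 9.7²) = √135.05 = 11.6211
    Area = ½·c·h_c  →  h_c = 2·Area/c = 2·31.04/11.6211 = 5.342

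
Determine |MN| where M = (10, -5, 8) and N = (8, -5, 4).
d = √[(-2)² + (0)² + (-4)²] = √20 = 4.472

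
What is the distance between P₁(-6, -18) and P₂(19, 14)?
Using the distance formula: d = sqrt((x₂-x₁)² + (y₂-y₁)²)
dx = 19 - (-6) = 25
dy = 14 - (-18) = 32
d = sqrt(25² + 32²) = sqrt(625 + 1024) = sqrt(1649) = 40.61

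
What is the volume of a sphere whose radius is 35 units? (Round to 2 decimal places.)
Volume = (4/3) * pi * r³
Volume = (4/3) * pi * 35³
Volume = (4/3) * pi * 42875
Volume = 179594.38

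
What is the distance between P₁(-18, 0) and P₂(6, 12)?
Using the distance formula: d = sqrt((x₂-x₁)² + (y₂-y₁)²)
dx = 6 - (-18) = 24
dy = 12 - 0 = 12
d = sqrt(24² + 12²) = sqrt(576 + 144) = sqrt(720) = 26.83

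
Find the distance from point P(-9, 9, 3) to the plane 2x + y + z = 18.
d = |2(-9) + 1(9) + 1(3) - (18)| / √(2² + 1² + 1²) = 24/√6 = 9.798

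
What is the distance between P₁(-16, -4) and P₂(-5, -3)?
Using the distance formula: d = sqrt((x₂-x₁)² + (y₂-y₁)²)
dx = (-5) - (-16) = 11
dy = (-3) - (-4) = 1
d = sqrt(11² + 1²) = sqrt(121 + 1) = sqrt(122) = 11.05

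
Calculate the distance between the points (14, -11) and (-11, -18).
Using the distance formula: d = sqrt((x₂-x₁)² + (y₂-y₁)²)
dx = (-11) - 14 = -25
dy = (-18) - (-11) = -7
d = sqrt((-25)² + (-7)²) = sqrt(625 + 49) = sqrt(674) = 25.96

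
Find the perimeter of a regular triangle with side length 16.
Perimeter = number of sides * side length
Perimeter = 3 * 16
Perimeter = 48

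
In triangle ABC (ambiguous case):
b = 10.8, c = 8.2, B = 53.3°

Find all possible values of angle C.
sin(C)/c = sin(B)/b  →  sin(C) = c·sin(B)/b = 8.2·sin(53.3°)/10.8 = 0.608756
C₁ = arcsin(0.608756) = 37.5°,  C₂ = 180° - C₁ = 142.5°
Check C₂: A = 180° - 53.3° - 142.5° = -15.8° ≤ 0, rejected
C = 37.5° (one solution)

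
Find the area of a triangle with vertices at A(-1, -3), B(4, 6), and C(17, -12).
Using the coordinate formula: Area = (1/2)|x₁(y₂-y₃) + x₂(y₃-y₁) + x₃(y₁-y₂)|
Area = (1/2)|(-1)(6-(-12)) + 4((-12)-(-3)) + 17((-3)-6)|
Area = (1/2)|(-1)*18 + 4*(-9) + 17*(-9)|
Area = (1/2)|(-18) + (-36) + (-153)|
Area = (1/2)*207 = 103.50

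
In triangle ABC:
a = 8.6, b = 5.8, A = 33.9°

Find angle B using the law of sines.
sin(B)/b = sin(A)/a
sin(B) = b·sin(A)/a = 5.8·sin(33.9°)/8.6 = 0.376154
B = arcsin(0.376154) = 22.1°  (b ≤ a, so B ≤ A and the acute solution is unique)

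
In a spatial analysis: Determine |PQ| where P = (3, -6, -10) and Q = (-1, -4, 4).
d = √[(-4)² + (2)² + (14)²] = √216 = 14.7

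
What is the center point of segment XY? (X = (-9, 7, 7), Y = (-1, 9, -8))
Midpoint = ((-9-1)/2, (7+9)/2, (7-8)/2) = (-5, 8, -0.5)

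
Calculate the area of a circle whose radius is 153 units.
Area = pi * r²
Area = pi * 153²
Area = pi * 23409
Area = 73541.54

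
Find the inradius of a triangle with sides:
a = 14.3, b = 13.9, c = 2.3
s = (a+b+c)/2 = (14.3+13.9+2.3)/2 = 15.25
Area = √(s(s-a)(s-b)(s-c)) = √(15.25·0.95·1.35·12.95) = 15.9147
r = Area/s = 15.9147/15.25 = 1.044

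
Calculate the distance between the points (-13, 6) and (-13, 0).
Using the distance formula: d = sqrt((x₂-x₁)² + (y₂-y₁)²)
dx = (-13) - (-13) = 0
dy = 0 - 6 = -6
d = sqrt(0² + (-6)²) = sqrt(0 + 36) = sqrt(36) = 6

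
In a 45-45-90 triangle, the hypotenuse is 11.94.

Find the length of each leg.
In a 45-45-90 triangle, hypotenuse = leg·√2  →  leg = hypotenuse/√2
leg = 11.94/√2 = 8.443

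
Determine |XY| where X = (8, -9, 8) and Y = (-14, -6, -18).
d = √[(-22)² + (3)² + (-26)²] = √1169 = 34.19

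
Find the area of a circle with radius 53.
Area = pi * r²
Area = pi * 53²
Area = pi * 2809
Area = 8824.73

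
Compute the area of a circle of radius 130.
Area = pi * r²
Area = pi * 130²
Area = pi * 16900
Area = 53092.92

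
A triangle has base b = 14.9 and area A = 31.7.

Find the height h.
A = ½bh  →  h = 2A/b
h = 2·31.7/14.9 = 4.255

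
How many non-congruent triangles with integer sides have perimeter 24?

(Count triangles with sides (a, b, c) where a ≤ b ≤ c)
With a ≤ b ≤ c and a + b + c = 24, the triangle inequality a + b > c gives c < 24/2, so c ≤ 11.
Iterate a from 1 to ⌊p/3⌋ = 8; for each a, b ranges from a to ⌊(p−a)/2⌋ with c = p − a − b, keeping only c ≥ b.
Triples: (2, 11, 11), (3, 10, 11), (4, 9, 11), …
Count = 12 triangles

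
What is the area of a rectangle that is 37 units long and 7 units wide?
Area = length * width
Area = 37 * 7
Area = 259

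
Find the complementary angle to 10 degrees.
Complementary angles sum to 90 degrees.
Other angle = 90 - 10
Other angle = 80 degrees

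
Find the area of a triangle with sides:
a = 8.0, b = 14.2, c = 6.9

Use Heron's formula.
s = (a+b+c)/2 = (8.0+14.2+6.9)/2 = 14.55
A = √(s(s-a)(s-b)(s-c)) = √(14.55·6.55·0.35·7.65)
A = √255.172 = 15.97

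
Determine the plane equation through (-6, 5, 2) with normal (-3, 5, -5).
d = n·P = (-3)(-6) + (5)(5) + (-5)(2) = 33
Plane: -3x + 5y - 5z = 33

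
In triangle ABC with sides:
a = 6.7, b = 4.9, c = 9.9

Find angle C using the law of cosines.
cos(C) = (a² + b² - c²)/(2ab)
cos(C) = (6.7² + 4.9² - 9.9²)/(2·6.7·4.9) = -29.11/65.66 = -0.443345
C = arccos(-0.443345) = 116.3°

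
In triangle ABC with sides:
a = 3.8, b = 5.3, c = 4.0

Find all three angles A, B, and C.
By the law of cosines:
cos(A) = (b² + c² - a²)/(2bc) = 0.699292  →  A = 45.63°
cos(B) = (a² + c² - b²)/(2ac) = 0.077303  →  B = 85.57°
cos(C) = (a² + b² - c²)/(2ab) = 0.658640  →  C = 48.8°
Check: A + B + C = 180.0° ✓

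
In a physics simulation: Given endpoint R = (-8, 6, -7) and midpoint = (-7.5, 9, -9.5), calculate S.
S = (2×(-7.5) - (-8), 2×9 - 6, 2×(-9.5) - (-7)) = (-7, 12, -12)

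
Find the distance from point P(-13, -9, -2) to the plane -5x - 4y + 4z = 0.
d = |(-5)(-13) + (-4)(-9) + 4(-2) - (0)| / √((-5)² + (-4)² + 4²) = 93/√57 = 12.32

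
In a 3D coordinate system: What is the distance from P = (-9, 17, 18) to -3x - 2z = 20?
d = |(-3)(-9) + 0(17) + (-2)(18) - (20)| / √((-3)² + 0² + (-2)²) = 29/√13 = 8.043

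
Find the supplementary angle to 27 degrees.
Supplementary angles sum to 180 degrees.
Other angle = 180 - 27
Other angle = 153 degrees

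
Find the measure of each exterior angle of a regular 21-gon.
Exterior angle of a regular n-gon = 360/n
Exterior angle = 360/21
Exterior angle = 17.14 degrees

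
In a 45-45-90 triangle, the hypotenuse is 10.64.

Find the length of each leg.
In a 45-45-90 triangle, hypotenuse = leg·√2  →  leg = hypotenuse/√2
leg = 10.64/√2 = 7.524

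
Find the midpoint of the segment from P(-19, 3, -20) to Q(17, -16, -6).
Midpoint = ((-19+17)/2, (3-16)/2, (-20-6)/2) = (-1, -6.5, -13)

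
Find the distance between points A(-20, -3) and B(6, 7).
Using the distance formula: d = sqrt((x₂-x₁)² + (y₂-y₁)²)
dx = 6 - (-20) = 26
dy = 7 - (-3) = 10
d = sqrt(26² + 10²) = sqrt(676 + 100) = sqrt(776) = 27.86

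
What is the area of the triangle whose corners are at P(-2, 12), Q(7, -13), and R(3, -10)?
Using the coordinate formula: Area = (1/2)|x₁(y₂-y₃) + x₂(y₃-y₁) + x₃(y₁-y₂)|
Area = (1/2)|(-2)((-13)-(-10)) + 7((-10)-12) + 3(12-(-13))|
Area = (1/2)|(-2)*(-3) + 7*(-22) + 3*25|
Area = (1/2)|6 + (-154) + 75|
Area = (1/2)*73 = 36.50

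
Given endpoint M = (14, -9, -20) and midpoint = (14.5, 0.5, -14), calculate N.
N = (2×14.5 - 14, 2×0.5 - (-9), 2×(-14) - (-20)) = (15, 10, -8)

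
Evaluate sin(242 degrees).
sin(242 degrees) = -0.8829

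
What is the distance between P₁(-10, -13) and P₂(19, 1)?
Using the distance formula: d = sqrt((x₂-x₁)² + (y₂-y₁)²)
dx = 19 - (-10) = 29
dy = 1 - (-13) = 14
d = sqrt(29² + 14²) = sqrt(841 + 196) = sqrt(1037) = 32.20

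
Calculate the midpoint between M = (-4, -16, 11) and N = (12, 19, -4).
Midpoint = ((-4+12)/2, (-16+19)/2, (11-4)/2) = (4, 1.5, 3.5)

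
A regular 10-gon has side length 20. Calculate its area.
For a regular 10-gon with side length s = 20:
Apothem a = s / (2*tan(pi/10)) = 20 / (2*tan(pi/10)) ≈ 30.7768
Perimeter P = 10 * 20 = 200
Area = (1/2) * P * a = (1/2) * 200 * 30.7768 = 3077.68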